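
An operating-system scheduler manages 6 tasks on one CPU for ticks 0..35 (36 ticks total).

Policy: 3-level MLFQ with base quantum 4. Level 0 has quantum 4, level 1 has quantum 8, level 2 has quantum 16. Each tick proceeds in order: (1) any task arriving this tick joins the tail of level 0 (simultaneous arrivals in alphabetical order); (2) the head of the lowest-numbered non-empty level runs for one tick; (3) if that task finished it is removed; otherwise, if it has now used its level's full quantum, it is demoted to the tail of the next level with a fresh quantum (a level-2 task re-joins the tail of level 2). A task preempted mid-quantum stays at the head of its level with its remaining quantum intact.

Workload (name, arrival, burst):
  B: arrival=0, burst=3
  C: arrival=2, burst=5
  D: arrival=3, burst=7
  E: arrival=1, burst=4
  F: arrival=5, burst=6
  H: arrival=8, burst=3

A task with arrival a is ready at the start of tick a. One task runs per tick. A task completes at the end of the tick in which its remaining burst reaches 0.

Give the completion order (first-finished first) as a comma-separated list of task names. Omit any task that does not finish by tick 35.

completion order = B, E, H, C, D, F

t=0: L0/L1/L2 = B/-/- → run B
t=1: L0/L1/L2 = BE/-/- → run B
t=2: L0/L1/L2 = BEC/-/- → run B
t=3: L0/L1/L2 = ECD/-/- → run E
t=4: L0/L1/L2 = ECD/-/- → run E
t=5: L0/L1/L2 = ECDF/-/- → run E
t=6: L0/L1/L2 = ECDF/-/- → run E
t=7: L0/L1/L2 = CDF/-/- → run C
t=8: L0/L1/L2 = CDFH/-/- → run C
t=9: L0/L1/L2 = CDFH/-/- → run C
t=10: L0/L1/L2 = CDFH/-/- → run C
t=11: L0/L1/L2 = DFH/C/- → run D
t=12: L0/L1/L2 = DFH/C/- → run D
t=13: L0/L1/L2 = DFH/C/- → run D
t=14: L0/L1/L2 = DFH/C/- → run D
t=15: L0/L1/L2 = FH/CD/- → run F
t=16: L0/L1/L2 = FH/CD/- → run F
t=17: L0/L1/L2 = FH/CD/- → run F
t=18: L0/L1/L2 = FH/CD/- → run F
t=19: L0/L1/L2 = H/CDF/- → run H
t=20: L0/L1/L2 = H/CDF/- → run H
t=21: L0/L1/L2 = H/CDF/- → run H
t=22: L0/L1/L2 = -/CDF/- → run C
t=23: L0/L1/L2 = -/DF/- → run D
t=24: L0/L1/L2 = -/DF/- → run D
t=25: L0/L1/L2 = -/DF/- → run D
t=26: L0/L1/L2 = -/F/- → run F
t=27: L0/L1/L2 = -/F/- → run F
t=28: (idle)
t=29: (idle)
t=30: (idle)
t=31: (idle)
t=32: (idle)
t=33: (idle)
t=34: (idle)
t=35: (idle)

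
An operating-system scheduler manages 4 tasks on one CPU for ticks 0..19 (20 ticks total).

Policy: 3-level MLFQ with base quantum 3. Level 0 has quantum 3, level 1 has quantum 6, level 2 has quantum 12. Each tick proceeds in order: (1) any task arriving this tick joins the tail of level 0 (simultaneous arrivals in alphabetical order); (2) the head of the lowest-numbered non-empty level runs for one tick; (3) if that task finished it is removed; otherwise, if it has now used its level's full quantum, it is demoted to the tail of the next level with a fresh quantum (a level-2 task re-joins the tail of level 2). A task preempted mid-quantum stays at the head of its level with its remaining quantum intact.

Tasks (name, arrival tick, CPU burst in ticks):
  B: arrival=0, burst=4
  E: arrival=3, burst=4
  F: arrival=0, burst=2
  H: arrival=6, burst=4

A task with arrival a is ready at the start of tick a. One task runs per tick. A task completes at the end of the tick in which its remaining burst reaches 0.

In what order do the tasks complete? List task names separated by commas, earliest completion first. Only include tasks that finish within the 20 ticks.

t=0: L0/L1/L2 = BF/-/- → run B
t=1: L0/L1/L2 = BF/-/- → run B
t=2: L0/L1/L2 = BF/-/- → run B
t=3: L0/L1/L2 = FE/B/- → run F
t=4: L0/L1/L2 = FE/B/- → run F
t=5: L0/L1/L2 = E/B/- → run E
t=6: L0/L1/L2 = EH/B/- → run E
t=7: L0/L1/L2 = EH/B/- → run E
t=8: L0/L1/L2 = H/BE/- → run H
t=9: L0/L1/L2 = H/BE/- → run H
t=10: L0/L1/L2 = H/BE/- → run H
t=11: L0/L1/L2 = -/BEH/- → run B
t=12: L0/L1/L2 = -/EH/- → run E
t=13: L0/L1/L2 = -/H/- → run H
t=14: (idle)
t=15: (idle)
t=16: (idle)
t=17: (idle)
t=18: (idle)
t=19: (idle)

completion order = F, B, E, H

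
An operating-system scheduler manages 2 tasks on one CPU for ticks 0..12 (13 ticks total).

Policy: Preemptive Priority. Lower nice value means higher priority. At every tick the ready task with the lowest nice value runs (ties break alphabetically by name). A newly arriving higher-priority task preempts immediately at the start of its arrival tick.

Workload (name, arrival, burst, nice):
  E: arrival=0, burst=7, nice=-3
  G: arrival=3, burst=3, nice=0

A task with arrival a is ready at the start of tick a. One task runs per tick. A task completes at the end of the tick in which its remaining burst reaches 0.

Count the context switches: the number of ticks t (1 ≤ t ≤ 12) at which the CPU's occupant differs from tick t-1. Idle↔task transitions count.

t=0: ready={E} → run E
t=1: ready={E} → run E
t=2: ready={E} → run E
t=3: ready={E,G} → run E
t=4: ready={E,G} → run E
t=5: ready={E,G} → run E
t=6: ready={E,G} → run E
t=7: ready={G} → run G
t=8: ready={G} → run G
t=9: ready={G} → run G
t=10: (idle)
t=11: (idle)
t=12: (idle)

context switches = 2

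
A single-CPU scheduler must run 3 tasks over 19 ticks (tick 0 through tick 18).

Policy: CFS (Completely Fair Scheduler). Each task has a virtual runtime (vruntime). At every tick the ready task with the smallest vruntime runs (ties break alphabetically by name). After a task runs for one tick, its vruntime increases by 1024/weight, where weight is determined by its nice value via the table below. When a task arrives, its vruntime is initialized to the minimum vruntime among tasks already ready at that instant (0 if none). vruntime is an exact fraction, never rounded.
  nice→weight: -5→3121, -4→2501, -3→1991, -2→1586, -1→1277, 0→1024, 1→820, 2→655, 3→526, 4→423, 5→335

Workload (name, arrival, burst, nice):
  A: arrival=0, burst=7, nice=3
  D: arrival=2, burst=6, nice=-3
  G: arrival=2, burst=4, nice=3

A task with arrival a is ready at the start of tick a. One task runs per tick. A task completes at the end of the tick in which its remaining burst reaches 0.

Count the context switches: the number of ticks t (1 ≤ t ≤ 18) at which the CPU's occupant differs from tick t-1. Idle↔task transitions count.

context switches = 12

t=0: vr[A=0] → run A
t=1: vr[A=512/263] → run A
t=2: vr[A=1024/263 D=1024/263 G=1024/263] → run A
t=3: vr[A=1536/263 D=1024/263 G=1024/263] → run D
t=4: vr[A=1536/263 D=2308096/523633 G=1024/263] → run G
t=5: vr[A=1536/263 D=2308096/523633 G=1536/263] → run D
t=6: vr[A=1536/263 D=2577408/523633 G=1536/263] → run D
t=7: vr[A=1536/263 D=2846720/523633 G=1536/263] → run D
t=8: vr[A=1536/263 D=3116032/523633 G=1536/263] → run A
t=9: vr[A=2048/263 D=3116032/523633 G=1536/263] → run G
t=10: vr[A=2048/263 D=3116032/523633 G=2048/263] → run D
t=11: vr[A=2048/263 D=3385344/523633 G=2048/263] → run D
t=12: vr[A=2048/263 G=2048/263] → run A
t=13: vr[A=2560/263 G=2048/263] → run G
t=14: vr[A=2560/263 G=2560/263] → run A
t=15: vr[A=3072/263 G=2560/263] → run G
t=16: vr[A=3072/263] → run A
t=17: (idle)
t=18: (idle)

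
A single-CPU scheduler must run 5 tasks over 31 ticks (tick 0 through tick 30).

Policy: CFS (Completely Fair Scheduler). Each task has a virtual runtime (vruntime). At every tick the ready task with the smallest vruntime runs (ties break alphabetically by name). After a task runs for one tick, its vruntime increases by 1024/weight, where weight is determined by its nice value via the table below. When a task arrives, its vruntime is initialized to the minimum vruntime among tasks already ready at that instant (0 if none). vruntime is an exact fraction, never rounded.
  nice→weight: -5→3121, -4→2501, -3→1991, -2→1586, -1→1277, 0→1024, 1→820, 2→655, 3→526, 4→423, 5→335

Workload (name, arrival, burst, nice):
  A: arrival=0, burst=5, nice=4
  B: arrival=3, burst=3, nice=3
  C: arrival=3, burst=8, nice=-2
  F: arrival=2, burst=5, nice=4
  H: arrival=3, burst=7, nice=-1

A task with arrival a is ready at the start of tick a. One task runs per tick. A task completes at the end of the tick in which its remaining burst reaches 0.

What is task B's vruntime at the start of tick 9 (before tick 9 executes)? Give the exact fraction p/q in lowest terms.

vruntime(B, start of tick 9) = 755200/111249

t=0: vr[A=0] → run A
t=1: vr[A=1024/423] → run A
t=2: vr[A=2048/423 F=2048/423] → run A
t=3: vr[A=1024/141 B=2048/423 C=2048/423 F=2048/423 H=2048/423] → run B
t=4: vr[A=1024/141 B=755200/111249 C=2048/423 F=2048/423 H=2048/423] → run C
t=5: vr[A=1024/141 B=755200/111249 C=1840640/335439 F=2048/423 H=2048/423] → run F
t=6: vr[A=1024/141 B=755200/111249 C=1840640/335439 F=1024/141 H=2048/423] → run H
t=7: vr[A=1024/141 B=755200/111249 C=1840640/335439 F=1024/141 H=3048448/540171] → run C
t=8: vr[A=1024/141 B=755200/111249 C=2057216/335439 F=1024/141 H=3048448/540171] → run H
t=9: vr[A=1024/141 B=755200/111249 C=2057216/335439 F=1024/141 H=3481600/540171] → run C
t=10: vr[A=1024/141 B=755200/111249 C=2273792/335439 F=1024/141 H=3481600/540171] → run H
t=11: vr[A=1024/141 B=755200/111249 C=2273792/335439 F=1024/141 H=3914752/540171] → run C
t=12: vr[A=1024/141 B=755200/111249 C=2490368/335439 F=1024/141 H=3914752/540171] → run B
t=13: vr[A=1024/141 B=971776/111249 C=2490368/335439 F=1024/141 H=3914752/540171] → run H
t=14: vr[A=1024/141 B=971776/111249 C=2490368/335439 F=1024/141 H=4347904/540171] → run A
t=15: vr[A=4096/423 B=971776/111249 C=2490368/335439 F=1024/141 H=4347904/540171] → run F
t=16: vr[A=4096/423 B=971776/111249 C=2490368/335439 F=4096/423 H=4347904/540171] → run C
t=17: vr[A=4096/423 B=971776/111249 C=2706944/335439 F=4096/423 H=4347904/540171] → run H
t=18: vr[A=4096/423 B=971776/111249 C=2706944/335439 F=4096/423 H=4781056/540171] → run C
t=19: vr[A=4096/423 B=971776/111249 C=2923520/335439 F=4096/423 H=4781056/540171] → run C
t=20: vr[A=4096/423 B=971776/111249 C=3140096/335439 F=4096/423 H=4781056/540171] → run B
t=21: vr[A=4096/423 C=3140096/335439 F=4096/423 H=4781056/540171] → run H
t=22: vr[A=4096/423 C=3140096/335439 F=4096/423 H=5214208/540171] → run C
t=23: vr[A=4096/423 F=4096/423 H=5214208/540171] → run H
t=24: vr[A=4096/423 F=4096/423] → run A
t=25: vr[F=4096/423] → run F
t=26: vr[F=5120/423] → run F
t=27: vr[F=2048/141] → run F
t=28: (idle)
t=29: (idle)
t=30: (idle)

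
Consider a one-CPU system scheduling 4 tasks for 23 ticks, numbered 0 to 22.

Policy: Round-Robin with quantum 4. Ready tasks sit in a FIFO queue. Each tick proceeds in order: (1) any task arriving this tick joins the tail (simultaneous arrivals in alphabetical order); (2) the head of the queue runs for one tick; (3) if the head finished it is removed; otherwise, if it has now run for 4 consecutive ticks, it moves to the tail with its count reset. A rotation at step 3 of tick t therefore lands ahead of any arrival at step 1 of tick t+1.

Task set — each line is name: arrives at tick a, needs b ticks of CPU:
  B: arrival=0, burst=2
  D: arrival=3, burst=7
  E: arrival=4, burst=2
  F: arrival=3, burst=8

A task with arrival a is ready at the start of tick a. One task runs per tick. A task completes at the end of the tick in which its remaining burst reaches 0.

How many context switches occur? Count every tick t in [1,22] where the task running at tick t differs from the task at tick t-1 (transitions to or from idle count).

context switches = 7

t=0: queue=[B] q_used=0 → run B
t=1: queue=[B] q_used=1 → run B
t=2: (idle)
t=3: queue=[D,F] q_used=0 → run D
t=4: queue=[D,F,E] q_used=1 → run D
t=5: queue=[D,F,E] q_used=2 → run D
t=6: queue=[D,F,E] q_used=3 → run D
t=7: queue=[F,E,D] q_used=0 → run F
t=8: queue=[F,E,D] q_used=1 → run F
t=9: queue=[F,E,D] q_used=2 → run F
t=10: queue=[F,E,D] q_used=3 → run F
t=11: queue=[E,D,F] q_used=0 → run E
t=12: queue=[E,D,F] q_used=1 → run E
t=13: queue=[D,F] q_used=0 → run D
t=14: queue=[D,F] q_used=1 → run D
t=15: queue=[D,F] q_used=2 → run D
t=16: queue=[F] q_used=0 → run F
t=17: queue=[F] q_used=1 → run F
t=18: queue=[F] q_used=2 → run F
t=19: queue=[F] q_used=3 → run F
t=20: (idle)
t=21: (idle)
t=22: (idle)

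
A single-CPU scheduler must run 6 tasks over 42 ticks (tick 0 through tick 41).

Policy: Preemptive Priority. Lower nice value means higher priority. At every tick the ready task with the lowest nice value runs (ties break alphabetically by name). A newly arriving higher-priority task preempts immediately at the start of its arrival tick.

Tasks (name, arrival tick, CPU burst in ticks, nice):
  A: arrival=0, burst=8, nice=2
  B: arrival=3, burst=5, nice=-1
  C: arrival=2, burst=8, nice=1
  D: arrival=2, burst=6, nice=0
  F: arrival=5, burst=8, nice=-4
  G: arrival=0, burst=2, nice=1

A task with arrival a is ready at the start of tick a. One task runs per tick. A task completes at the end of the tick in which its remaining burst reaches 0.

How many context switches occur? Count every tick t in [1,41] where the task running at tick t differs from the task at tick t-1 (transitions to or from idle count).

t=0: ready={A,G} → run G
t=1: ready={A,G} → run G
t=2: ready={A,C,D} → run D
t=3: ready={A,B,C,D} → run B
t=4: ready={A,B,C,D} → run B
t=5: ready={A,B,C,D,F} → run F
t=6: ready={A,B,C,D,F} → run F
t=7: ready={A,B,C,D,F} → run F
t=8: ready={A,B,C,D,F} → run F
t=9: ready={A,B,C,D,F} → run F
t=10: ready={A,B,C,D,F} → run F
t=11: ready={A,B,C,D,F} → run F
t=12: ready={A,B,C,D,F} → run F
t=13: ready={A,B,C,D} → run B
t=14: ready={A,B,C,D} → run B
t=15: ready={A,B,C,D} → run B
t=16: ready={A,C,D} → run D
t=17: ready={A,C,D} → run D
t=18: ready={A,C,D} → run D
t=19: ready={A,C,D} → run D
t=20: ready={A,C,D} → run D
t=21: ready={A,C} → run C
t=22: ready={A,C} → run C
t=23: ready={A,C} → run C
t=24: ready={A,C} → run C
t=25: ready={A,C} → run C
t=26: ready={A,C} → run C
t=27: ready={A,C} → run C
t=28: ready={A,C} → run C
t=29: ready={A} → run A
t=30: ready={A} → run A
t=31: ready={A} → run A
t=32: ready={A} → run A
t=33: ready={A} → run A
t=34: ready={A} → run A
t=35: ready={A} → run A
t=36: ready={A} → run A
t=37: (idle)
t=38: (idle)
t=39: (idle)
t=40: (idle)
t=41: (idle)

context switches = 8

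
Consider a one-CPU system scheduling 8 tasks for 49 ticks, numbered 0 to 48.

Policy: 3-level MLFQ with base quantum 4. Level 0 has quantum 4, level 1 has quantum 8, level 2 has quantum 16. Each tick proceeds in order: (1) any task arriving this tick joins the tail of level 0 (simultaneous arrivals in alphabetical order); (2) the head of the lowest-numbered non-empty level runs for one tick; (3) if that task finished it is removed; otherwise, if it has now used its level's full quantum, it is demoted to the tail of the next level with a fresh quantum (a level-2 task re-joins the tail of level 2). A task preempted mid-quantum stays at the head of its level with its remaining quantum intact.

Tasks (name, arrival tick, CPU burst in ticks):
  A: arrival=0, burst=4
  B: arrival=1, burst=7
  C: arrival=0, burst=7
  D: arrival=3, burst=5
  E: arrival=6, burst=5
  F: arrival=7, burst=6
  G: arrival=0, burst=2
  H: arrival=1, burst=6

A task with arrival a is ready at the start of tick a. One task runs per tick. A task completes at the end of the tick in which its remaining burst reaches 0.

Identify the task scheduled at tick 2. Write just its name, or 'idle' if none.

t=0: L0/L1/L2 = ACG/-/- → run A
t=1: L0/L1/L2 = ACGBH/-/- → run A
t=2: L0/L1/L2 = ACGBH/-/- → run A
t=3: L0/L1/L2 = ACGBHD/-/- → run A
t=4: L0/L1/L2 = CGBHD/-/- → run C
t=5: L0/L1/L2 = CGBHD/-/- → run C
t=6: L0/L1/L2 = CGBHDE/-/- → run C
t=7: L0/L1/L2 = CGBHDEF/-/- → run C
t=8: L0/L1/L2 = GBHDEF/C/- → run G
t=9: L0/L1/L2 = GBHDEF/C/- → run G
t=10: L0/L1/L2 = BHDEF/C/- → run B
t=11: L0/L1/L2 = BHDEF/C/- → run B
t=12: L0/L1/L2 = BHDEF/C/- → run B
t=13: L0/L1/L2 = BHDEF/C/- → run B
t=14: L0/L1/L2 = HDEF/CB/- → run H
t=15: L0/L1/L2 = HDEF/CB/- → run H
t=16: L0/L1/L2 = HDEF/CB/- → run H
t=17: L0/L1/L2 = HDEF/CB/- → run H
t=18: L0/L1/L2 = DEF/CBH/- → run D
t=19: L0/L1/L2 = DEF/CBH/- → run D
t=20: L0/L1/L2 = DEF/CBH/- → run D
t=21: L0/L1/L2 = DEF/CBH/- → run D
t=22: L0/L1/L2 = EF/CBHD/- → run E
t=23: L0/L1/L2 = EF/CBHD/- → run E
t=24: L0/L1/L2 = EF/CBHD/- → run E
t=25: L0/L1/L2 = EF/CBHD/- → run E
t=26: L0/L1/L2 = F/CBHDE/- → run F
t=27: L0/L1/L2 = F/CBHDE/- → run F
t=28: L0/L1/L2 = F/CBHDE/- → run F
t=29: L0/L1/L2 = F/CBHDE/- → run F
t=30: L0/L1/L2 = -/CBHDEF/- → run C
t=31: L0/L1/L2 = -/CBHDEF/- → run C
t=32: L0/L1/L2 = -/CBHDEF/- → run C
t=33: L0/L1/L2 = -/BHDEF/- → run B
t=34: L0/L1/L2 = -/BHDEF/- → run B
t=35: L0/L1/L2 = -/BHDEF/- → run B
t=36: L0/L1/L2 = -/HDEF/- → run H
t=37: L0/L1/L2 = -/HDEF/- → run H
t=38: L0/L1/L2 = -/DEF/- → run D
t=39: L0/L1/L2 = -/EF/- → run E
t=40: L0/L1/L2 = -/F/- → run F
t=41: L0/L1/L2 = -/F/- → run F
t=42: (idle)
t=43: (idle)
t=44: (idle)
t=45: (idle)
t=46: (idle)
t=47: (idle)
t=48: (idle)

running at tick 2 = A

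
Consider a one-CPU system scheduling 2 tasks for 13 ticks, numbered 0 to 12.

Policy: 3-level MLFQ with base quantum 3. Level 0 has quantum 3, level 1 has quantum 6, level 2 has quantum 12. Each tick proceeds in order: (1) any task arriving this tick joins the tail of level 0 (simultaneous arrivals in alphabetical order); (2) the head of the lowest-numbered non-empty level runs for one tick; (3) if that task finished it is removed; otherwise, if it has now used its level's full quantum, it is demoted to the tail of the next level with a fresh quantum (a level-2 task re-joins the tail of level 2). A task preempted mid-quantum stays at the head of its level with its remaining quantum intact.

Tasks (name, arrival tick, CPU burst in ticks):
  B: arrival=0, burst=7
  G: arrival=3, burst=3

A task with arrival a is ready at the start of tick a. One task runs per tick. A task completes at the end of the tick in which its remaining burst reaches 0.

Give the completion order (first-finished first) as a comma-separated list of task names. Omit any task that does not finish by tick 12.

completion order = G, B

t=0: L0/L1/L2 = B/-/- → run B
t=1: L0/L1/L2 = B/-/- → run B
t=2: L0/L1/L2 = B/-/- → run B
t=3: L0/L1/L2 = G/B/- → run G
t=4: L0/L1/L2 = G/B/- → run G
t=5: L0/L1/L2 = G/B/- → run G
t=6: L0/L1/L2 = -/B/- → run B
t=7: L0/L1/L2 = -/B/- → run B
t=8: L0/L1/L2 = -/B/- → run B
t=9: L0/L1/L2 = -/B/- → run B
t=10: (idle)
t=11: (idle)
t=12: (idle)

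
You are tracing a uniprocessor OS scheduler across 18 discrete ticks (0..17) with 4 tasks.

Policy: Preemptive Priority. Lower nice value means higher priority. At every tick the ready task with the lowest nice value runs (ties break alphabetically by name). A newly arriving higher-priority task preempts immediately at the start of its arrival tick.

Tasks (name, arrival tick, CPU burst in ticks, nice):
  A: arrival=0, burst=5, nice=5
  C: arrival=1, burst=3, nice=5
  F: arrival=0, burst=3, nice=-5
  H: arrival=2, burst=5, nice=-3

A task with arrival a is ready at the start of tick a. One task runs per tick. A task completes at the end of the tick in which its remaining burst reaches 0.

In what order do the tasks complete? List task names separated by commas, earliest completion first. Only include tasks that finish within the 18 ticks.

completion order = F, H, A, C

t=0: ready={A,F} → run F
t=1: ready={A,C,F} → run F
t=2: ready={A,C,F,H} → run F
t=3: ready={A,C,H} → run H
t=4: ready={A,C,H} → run H
t=5: ready={A,C,H} → run H
t=6: ready={A,C,H} → run H
t=7: ready={A,C,H} → run H
t=8: ready={A,C} → run A
t=9: ready={A,C} → run A
t=10: ready={A,C} → run A
t=11: ready={A,C} → run A
t=12: ready={A,C} → run A
t=13: ready={C} → run C
t=14: ready={C} → run C
t=15: ready={C} → run C
t=16: (idle)
t=17: (idle)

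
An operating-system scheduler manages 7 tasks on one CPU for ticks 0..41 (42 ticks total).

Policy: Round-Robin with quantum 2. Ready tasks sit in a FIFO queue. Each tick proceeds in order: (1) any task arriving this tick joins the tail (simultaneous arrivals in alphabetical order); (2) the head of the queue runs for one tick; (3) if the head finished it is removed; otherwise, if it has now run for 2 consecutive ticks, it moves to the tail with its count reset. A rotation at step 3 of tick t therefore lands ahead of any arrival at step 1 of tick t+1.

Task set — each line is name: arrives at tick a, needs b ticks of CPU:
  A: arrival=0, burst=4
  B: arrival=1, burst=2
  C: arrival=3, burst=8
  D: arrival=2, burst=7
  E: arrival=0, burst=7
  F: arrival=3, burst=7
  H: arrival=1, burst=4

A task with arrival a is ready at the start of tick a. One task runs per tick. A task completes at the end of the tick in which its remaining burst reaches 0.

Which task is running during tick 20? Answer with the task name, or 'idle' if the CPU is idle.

running at tick 20 = D

t=0: queue=[A,E] q_used=0 → run A
t=1: queue=[A,E,B,H] q_used=1 → run A
t=2: queue=[E,B,H,A,D] q_used=0 → run E
t=3: queue=[E,B,H,A,D,C,F] q_used=1 → run E
t=4: queue=[B,H,A,D,C,F,E] q_used=0 → run B
t=5: queue=[B,H,A,D,C,F,E] q_used=1 → run B
t=6: queue=[H,A,D,C,F,E] q_used=0 → run H
t=7: queue=[H,A,D,C,F,E] q_used=1 → run H
t=8: queue=[A,D,C,F,E,H] q_used=0 → run A
t=9: queue=[A,D,C,F,E,H] q_used=1 → run A
t=10: queue=[D,C,F,E,H] q_used=0 → run D
t=11: queue=[D,C,F,E,H] q_used=1 → run D
t=12: queue=[C,F,E,H,D] q_used=0 → run C
t=13: queue=[C,F,E,H,D] q_used=1 → run C
t=14: queue=[F,E,H,D,C] q_used=0 → run F
t=15: queue=[F,E,H,D,C] q_used=1 → run F
t=16: queue=[E,H,D,C,F] q_used=0 → run E
t=17: queue=[E,H,D,C,F] q_used=1 → run E
t=18: queue=[H,D,C,F,E] q_used=0 → run H
t=19: queue=[H,D,C,F,E] q_used=1 → run H
t=20: queue=[D,C,F,E] q_used=0 → run D
t=21: queue=[D,C,F,E] q_used=1 → run D
t=22: queue=[C,F,E,D] q_used=0 → run C
t=23: queue=[C,F,E,D] q_used=1 → run C
t=24: queue=[F,E,D,C] q_used=0 → run F
t=25: queue=[F,E,D,C] q_used=1 → run F
t=26: queue=[E,D,C,F] q_used=0 → run E
t=27: queue=[E,D,C,F] q_used=1 → run E
t=28: queue=[D,C,F,E] q_used=0 → run D
t=29: queue=[D,C,F,E] q_used=1 → run D
t=30: queue=[C,F,E,D] q_used=0 → run C
t=31: queue=[C,F,E,D] q_used=1 → run C
t=32: queue=[F,E,D,C] q_used=0 → run F
t=33: queue=[F,E,D,C] q_used=1 → run F
t=34: queue=[E,D,C,F] q_used=0 → run E
t=35: queue=[D,C,F] q_used=0 → run D
t=36: queue=[C,F] q_used=0 → run C
t=37: queue=[C,F] q_used=1 → run C
t=38: queue=[F] q_used=0 → run F
t=39: (idle)
t=40: (idle)
t=41: (idle)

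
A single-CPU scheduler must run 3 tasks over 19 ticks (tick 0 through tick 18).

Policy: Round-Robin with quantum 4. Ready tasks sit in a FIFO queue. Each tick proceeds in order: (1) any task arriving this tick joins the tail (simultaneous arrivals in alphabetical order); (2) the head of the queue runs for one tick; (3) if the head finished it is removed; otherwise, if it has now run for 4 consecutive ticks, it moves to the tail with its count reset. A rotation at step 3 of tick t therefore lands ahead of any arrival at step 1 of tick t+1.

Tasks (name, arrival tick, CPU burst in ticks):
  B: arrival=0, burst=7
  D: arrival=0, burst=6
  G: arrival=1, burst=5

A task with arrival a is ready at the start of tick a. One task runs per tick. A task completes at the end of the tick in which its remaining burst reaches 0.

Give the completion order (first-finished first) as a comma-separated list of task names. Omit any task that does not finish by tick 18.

t=0: queue=[B,D] q_used=0 → run B
t=1: queue=[B,D,G] q_used=1 → run B
t=2: queue=[B,D,G] q_used=2 → run B
t=3: queue=[B,D,G] q_used=3 → run B
t=4: queue=[D,G,B] q_used=0 → run D
t=5: queue=[D,G,B] q_used=1 → run D
t=6: queue=[D,G,B] q_used=2 → run D
t=7: queue=[D,G,B] q_used=3 → run D
t=8: queue=[G,B,D] q_used=0 → run G
t=9: queue=[G,B,D] q_used=1 → run G
t=10: queue=[G,B,D] q_used=2 → run G
t=11: queue=[G,B,D] q_used=3 → run G
t=12: queue=[B,D,G] q_used=0 → run B
t=13: queue=[B,D,G] q_used=1 → run B
t=14: queue=[B,D,G] q_used=2 → run B
t=15: queue=[D,G] q_used=0 → run D
t=16: queue=[D,G] q_used=1 → run D
t=17: queue=[G] q_used=0 → run G
t=18: (idle)

completion order = B, D, G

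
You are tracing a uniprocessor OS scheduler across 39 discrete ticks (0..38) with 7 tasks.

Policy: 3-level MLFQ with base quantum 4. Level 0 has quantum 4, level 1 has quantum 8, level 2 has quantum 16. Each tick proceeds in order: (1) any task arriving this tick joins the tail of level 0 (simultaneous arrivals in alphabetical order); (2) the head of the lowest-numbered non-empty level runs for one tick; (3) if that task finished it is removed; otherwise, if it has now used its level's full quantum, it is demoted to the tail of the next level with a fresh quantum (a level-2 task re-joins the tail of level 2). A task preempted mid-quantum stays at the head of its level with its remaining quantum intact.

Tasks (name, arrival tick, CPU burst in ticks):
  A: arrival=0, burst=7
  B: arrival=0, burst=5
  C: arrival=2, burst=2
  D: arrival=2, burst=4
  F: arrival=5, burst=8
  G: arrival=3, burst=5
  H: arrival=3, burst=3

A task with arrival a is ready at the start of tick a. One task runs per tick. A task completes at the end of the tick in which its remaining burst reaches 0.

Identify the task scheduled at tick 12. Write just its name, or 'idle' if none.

t=0: L0/L1/L2 = AB/-/- → run A
t=1: L0/L1/L2 = AB/-/- → run A
t=2: L0/L1/L2 = ABCD/-/- → run A
t=3: L0/L1/L2 = ABCDGH/-/- → run A
t=4: L0/L1/L2 = BCDGH/A/- → run B
t=5: L0/L1/L2 = BCDGHF/A/- → run B
t=6: L0/L1/L2 = BCDGHF/A/- → run B
t=7: L0/L1/L2 = BCDGHF/A/- → run B
t=8: L0/L1/L2 = CDGHF/AB/- → run C
t=9: L0/L1/L2 = CDGHF/AB/- → run C
t=10: L0/L1/L2 = DGHF/AB/- → run D
t=11: L0/L1/L2 = DGHF/AB/- → run D
t=12: L0/L1/L2 = DGHF/AB/- → run D
t=13: L0/L1/L2 = DGHF/AB/- → run D
t=14: L0/L1/L2 = GHF/AB/- → run G
t=15: L0/L1/L2 = GHF/AB/- → run G
t=16: L0/L1/L2 = GHF/AB/- → run G
t=17: L0/L1/L2 = GHF/AB/- → run G
t=18: L0/L1/L2 = HF/ABG/- → run H
t=19: L0/L1/L2 = HF/ABG/- → run H
t=20: L0/L1/L2 = HF/ABG/- → run H
t=21: L0/L1/L2 = F/ABG/- → run F
t=22: L0/L1/L2 = F/ABG/- → run F
t=23: L0/L1/L2 = F/ABG/- → run F
t=24: L0/L1/L2 = F/ABG/- → run F
t=25: L0/L1/L2 = -/ABGF/- → run A
t=26: L0/L1/L2 = -/ABGF/- → run A
t=27: L0/L1/L2 = -/ABGF/- → run A
t=28: L0/L1/L2 = -/BGF/- → run B
t=29: L0/L1/L2 = -/GF/- → run G
t=30: L0/L1/L2 = -/F/- → run F
t=31: L0/L1/L2 = -/F/- → run F
t=32: L0/L1/L2 = -/F/- → run F
t=33: L0/L1/L2 = -/F/- → run F
t=34: (idle)
t=35: (idle)
t=36: (idle)
t=37: (idle)
t=38: (idle)

running at tick 12 = D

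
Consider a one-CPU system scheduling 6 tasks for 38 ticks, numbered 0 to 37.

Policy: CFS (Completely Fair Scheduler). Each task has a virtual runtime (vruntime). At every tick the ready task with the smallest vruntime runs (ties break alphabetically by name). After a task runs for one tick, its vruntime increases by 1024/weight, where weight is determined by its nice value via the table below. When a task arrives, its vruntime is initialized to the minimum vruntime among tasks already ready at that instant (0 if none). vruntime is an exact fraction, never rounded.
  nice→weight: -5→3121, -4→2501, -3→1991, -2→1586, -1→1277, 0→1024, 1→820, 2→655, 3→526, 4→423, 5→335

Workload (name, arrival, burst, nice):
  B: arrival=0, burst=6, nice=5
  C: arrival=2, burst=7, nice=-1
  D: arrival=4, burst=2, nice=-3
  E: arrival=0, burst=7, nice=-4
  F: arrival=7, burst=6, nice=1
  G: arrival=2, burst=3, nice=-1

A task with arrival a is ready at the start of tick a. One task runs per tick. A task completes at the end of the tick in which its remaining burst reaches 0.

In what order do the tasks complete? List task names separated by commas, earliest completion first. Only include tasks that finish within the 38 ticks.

t=0: vr[B=0 E=0] → run B
t=1: vr[B=1024/335 E=0] → run E
t=2: vr[B=1024/335 C=1024/2501 E=1024/2501 G=1024/2501] → run C
t=3: vr[B=1024/335 C=3868672/3193777 E=1024/2501 G=1024/2501] → run E
t=4: vr[B=1024/335 C=3868672/3193777 D=1024/2501 E=2048/2501 G=1024/2501] → run D
t=5: vr[B=1024/335 C=3868672/3193777 D=4599808/4979491 E=2048/2501 G=1024/2501] → run G
t=6: vr[B=1024/335 C=3868672/3193777 D=4599808/4979491 E=2048/2501 G=3868672/3193777] → run E
t=7: vr[B=1024/335 C=3868672/3193777 D=4599808/4979491 E=3072/2501 F=4599808/4979491 G=3868672/3193777] → run D
t=8: vr[B=1024/335 C=3868672/3193777 E=3072/2501 F=4599808/4979491 G=3868672/3193777] → run F
t=9: vr[B=1024/335 C=3868672/3193777 E=3072/2501 F=54090496/24897455 G=3868672/3193777] → run C
t=10: vr[B=1024/335 C=6429696/3193777 E=3072/2501 F=54090496/24897455 G=3868672/3193777] → run G
t=11: vr[B=1024/335 C=6429696/3193777 E=3072/2501 F=54090496/24897455 G=6429696/3193777] → run E
t=12: vr[B=1024/335 C=6429696/3193777 E=4096/2501 F=54090496/24897455 G=6429696/3193777] → run E
t=13: vr[B=1024/335 C=6429696/3193777 E=5120/2501 F=54090496/24897455 G=6429696/3193777] → run C
t=14: vr[B=1024/335 C=8990720/3193777 E=5120/2501 F=54090496/24897455 G=6429696/3193777] → run G
t=15: vr[B=1024/335 C=8990720/3193777 E=5120/2501 F=54090496/24897455] → run E
t=16: vr[B=1024/335 C=8990720/3193777 E=6144/2501 F=54090496/24897455] → run F
t=17: vr[B=1024/335 C=8990720/3193777 E=6144/2501 F=85181952/24897455] → run E
t=18: vr[B=1024/335 C=8990720/3193777 F=85181952/24897455] → run C
t=19: vr[B=1024/335 C=11551744/3193777 F=85181952/24897455] → run B
t=20: vr[B=2048/335 C=11551744/3193777 F=85181952/24897455] → run F
t=21: vr[B=2048/335 C=11551744/3193777 F=116273408/24897455] → run C
t=22: vr[B=2048/335 C=14112768/3193777 F=116273408/24897455] → run C
t=23: vr[B=2048/335 C=16673792/3193777 F=116273408/24897455] → run F
t=24: vr[B=2048/335 C=16673792/3193777 F=147364864/24897455] → run C
t=25: vr[B=2048/335 F=147364864/24897455] → run F
t=26: vr[B=2048/335 F=35691264/4979491] → run B
t=27: vr[B=3072/335 F=35691264/4979491] → run F
t=28: vr[B=3072/335] → run B
t=29: vr[B=4096/335] → run B
t=30: vr[B=1024/67] → run B
t=31: (idle)
t=32: (idle)
t=33: (idle)
t=34: (idle)
t=35: (idle)
t=36: (idle)
t=37: (idle)

completion order = D, G, E, C, F, B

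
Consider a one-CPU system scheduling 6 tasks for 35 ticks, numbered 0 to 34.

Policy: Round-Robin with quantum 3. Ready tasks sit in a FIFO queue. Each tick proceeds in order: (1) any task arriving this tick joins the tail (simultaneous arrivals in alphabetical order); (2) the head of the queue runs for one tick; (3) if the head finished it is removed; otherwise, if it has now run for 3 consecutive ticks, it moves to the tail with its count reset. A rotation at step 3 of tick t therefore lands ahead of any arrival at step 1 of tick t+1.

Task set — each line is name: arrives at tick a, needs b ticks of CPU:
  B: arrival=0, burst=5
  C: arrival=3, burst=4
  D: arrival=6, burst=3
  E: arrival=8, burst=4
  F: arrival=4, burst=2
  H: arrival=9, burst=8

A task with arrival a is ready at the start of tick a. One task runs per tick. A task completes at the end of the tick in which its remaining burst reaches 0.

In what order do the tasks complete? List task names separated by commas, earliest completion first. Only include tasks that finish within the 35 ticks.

t=0: queue=[B] q_used=0 → run B
t=1: queue=[B] q_used=1 → run B
t=2: queue=[B] q_used=2 → run B
t=3: queue=[B,C] q_used=0 → run B
t=4: queue=[B,C,F] q_used=1 → run B
t=5: queue=[C,F] q_used=0 → run C
t=6: queue=[C,F,D] q_used=1 → run C
t=7: queue=[C,F,D] q_used=2 → run C
t=8: queue=[F,D,C,E] q_used=0 → run F
t=9: queue=[F,D,C,E,H] q_used=1 → run F
t=10: queue=[D,C,E,H] q_used=0 → run D
t=11: queue=[D,C,E,H] q_used=1 → run D
t=12: queue=[D,C,E,H] q_used=2 → run D
t=13: queue=[C,E,H] q_used=0 → run C
t=14: queue=[E,H] q_used=0 → run E
t=15: queue=[E,H] q_used=1 → run E
t=16: queue=[E,H] q_used=2 → run E
t=17: queue=[H,E] q_used=0 → run H
t=18: queue=[H,E] q_used=1 → run H
t=19: queue=[H,E] q_used=2 → run H
t=20: queue=[E,H] q_used=0 → run E
t=21: queue=[H] q_used=0 → run H
t=22: queue=[H] q_used=1 → run H
t=23: queue=[H] q_used=2 → run H
t=24: queue=[H] q_used=0 → run H
t=25: queue=[H] q_used=1 → run H
t=26: (idle)
t=27: (idle)
t=28: (idle)
t=29: (idle)
t=30: (idle)
t=31: (idle)
t=32: (idle)
t=33: (idle)
t=34: (idle)

completion order = B, F, D, C, E, H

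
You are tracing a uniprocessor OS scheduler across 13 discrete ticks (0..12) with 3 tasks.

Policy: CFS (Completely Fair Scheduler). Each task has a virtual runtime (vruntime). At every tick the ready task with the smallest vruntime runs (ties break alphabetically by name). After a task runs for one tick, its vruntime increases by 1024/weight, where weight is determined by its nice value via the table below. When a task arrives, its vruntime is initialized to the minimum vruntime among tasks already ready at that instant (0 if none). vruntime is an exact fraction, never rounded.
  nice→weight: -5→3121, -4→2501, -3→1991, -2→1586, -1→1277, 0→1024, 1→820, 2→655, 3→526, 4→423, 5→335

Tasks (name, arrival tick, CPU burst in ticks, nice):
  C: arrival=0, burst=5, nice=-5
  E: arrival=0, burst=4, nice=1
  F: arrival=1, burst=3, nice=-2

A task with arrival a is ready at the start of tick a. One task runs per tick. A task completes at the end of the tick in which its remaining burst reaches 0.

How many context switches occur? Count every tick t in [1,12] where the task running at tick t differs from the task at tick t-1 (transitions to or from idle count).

context switches = 10

t=0: vr[C=0 E=0] → run C
t=1: vr[C=1024/3121 E=0 F=0] → run E
t=2: vr[C=1024/3121 E=256/205 F=0] → run F
t=3: vr[C=1024/3121 E=256/205 F=512/793] → run C
t=4: vr[C=2048/3121 E=256/205 F=512/793] → run F
t=5: vr[C=2048/3121 E=256/205 F=1024/793] → run C
t=6: vr[C=3072/3121 E=256/205 F=1024/793] → run C
t=7: vr[C=4096/3121 E=256/205 F=1024/793] → run E
t=8: vr[C=4096/3121 E=512/205 F=1024/793] → run F
t=9: vr[C=4096/3121 E=512/205] → run C
t=10: vr[E=512/205] → run E
t=11: vr[E=768/205] → run E
t=12: (idle)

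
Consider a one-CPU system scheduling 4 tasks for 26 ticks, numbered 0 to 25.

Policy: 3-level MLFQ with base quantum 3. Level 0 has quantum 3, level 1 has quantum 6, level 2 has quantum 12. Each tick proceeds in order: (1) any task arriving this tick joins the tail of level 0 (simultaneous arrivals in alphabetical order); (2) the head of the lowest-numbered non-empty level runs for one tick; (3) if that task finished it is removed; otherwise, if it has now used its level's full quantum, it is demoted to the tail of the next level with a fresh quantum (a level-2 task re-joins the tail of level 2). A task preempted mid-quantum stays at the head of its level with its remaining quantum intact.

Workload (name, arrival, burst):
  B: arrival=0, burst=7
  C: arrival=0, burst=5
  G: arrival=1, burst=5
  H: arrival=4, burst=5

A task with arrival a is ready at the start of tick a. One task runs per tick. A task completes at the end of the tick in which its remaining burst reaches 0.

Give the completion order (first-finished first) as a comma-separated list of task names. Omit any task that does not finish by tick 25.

completion order = B, C, G, H

t=0: L0/L1/L2 = BC/-/- → run B
t=1: L0/L1/L2 = BCG/-/- → run B
t=2: L0/L1/L2 = BCG/-/- → run B
t=3: L0/L1/L2 = CG/B/- → run C
t=4: L0/L1/L2 = CGH/B/- → run C
t=5: L0/L1/L2 = CGH/B/- → run C
t=6: L0/L1/L2 = GH/BC/- → run G
t=7: L0/L1/L2 = GH/BC/- → run G
t=8: L0/L1/L2 = GH/BC/- → run G
t=9: L0/L1/L2 = H/BCG/- → run H
t=10: L0/L1/L2 = H/BCG/- → run H
t=11: L0/L1/L2 = H/BCG/- → run H
t=12: L0/L1/L2 = -/BCGH/- → run B
t=13: L0/L1/L2 = -/BCGH/- → run B
t=14: L0/L1/L2 = -/BCGH/- → run B
t=15: L0/L1/L2 = -/BCGH/- → run B
t=16: L0/L1/L2 = -/CGH/- → run C
t=17: L0/L1/L2 = -/CGH/- → run C
t=18: L0/L1/L2 = -/GH/- → run G
t=19: L0/L1/L2 = -/GH/- → run G
t=20: L0/L1/L2 = -/H/- → run H
t=21: L0/L1/L2 = -/H/- → run H
t=22: (idle)
t=23: (idle)
t=24: (idle)
t=25: (idle)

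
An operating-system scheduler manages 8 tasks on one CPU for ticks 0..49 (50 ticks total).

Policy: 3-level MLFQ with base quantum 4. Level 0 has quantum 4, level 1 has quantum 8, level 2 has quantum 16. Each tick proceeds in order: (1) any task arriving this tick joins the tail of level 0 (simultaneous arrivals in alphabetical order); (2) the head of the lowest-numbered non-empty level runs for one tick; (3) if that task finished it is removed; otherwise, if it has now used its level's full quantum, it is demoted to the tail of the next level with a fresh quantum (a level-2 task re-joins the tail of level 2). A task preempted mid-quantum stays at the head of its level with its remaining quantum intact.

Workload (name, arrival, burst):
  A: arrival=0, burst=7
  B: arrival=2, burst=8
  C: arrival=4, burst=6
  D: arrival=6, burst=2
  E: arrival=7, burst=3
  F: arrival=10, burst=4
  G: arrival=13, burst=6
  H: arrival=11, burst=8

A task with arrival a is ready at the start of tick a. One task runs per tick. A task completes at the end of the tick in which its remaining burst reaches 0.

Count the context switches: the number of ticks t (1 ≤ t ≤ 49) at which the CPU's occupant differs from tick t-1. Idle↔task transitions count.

t=0: L0/L1/L2 = A/-/- → run A
t=1: L0/L1/L2 = A/-/- → run A
t=2: L0/L1/L2 = AB/-/- → run A
t=3: L0/L1/L2 = AB/-/- → run A
t=4: L0/L1/L2 = BC/A/- → run B
t=5: L0/L1/L2 = BC/A/- → run B
t=6: L0/L1/L2 = BCD/A/- → run B
t=7: L0/L1/L2 = BCDE/A/- → run B
t=8: L0/L1/L2 = CDE/AB/- → run C
t=9: L0/L1/L2 = CDE/AB/- → run C
t=10: L0/L1/L2 = CDEF/AB/- → run C
t=11: L0/L1/L2 = CDEFH/AB/- → run C
t=12: L0/L1/L2 = DEFH/ABC/- → run D
t=13: L0/L1/L2 = DEFHG/ABC/- → run D
t=14: L0/L1/L2 = EFHG/ABC/- → run E
t=15: L0/L1/L2 = EFHG/ABC/- → run E
t=16: L0/L1/L2 = EFHG/ABC/- → run E
t=17: L0/L1/L2 = FHG/ABC/- → run F
t=18: L0/L1/L2 = FHG/ABC/- → run F
t=19: L0/L1/L2 = FHG/ABC/- → run F
t=20: L0/L1/L2 = FHG/ABC/- → run F
t=21: L0/L1/L2 = HG/ABC/- → run H
t=22: L0/L1/L2 = HG/ABC/- → run H
t=23: L0/L1/L2 = HG/ABC/- → run H
t=24: L0/L1/L2 = HG/ABC/- → run H
t=25: L0/L1/L2 = G/ABCH/- → run G
t=26: L0/L1/L2 = G/ABCH/- → run G
t=27: L0/L1/L2 = G/ABCH/- → run G
t=28: L0/L1/L2 = G/ABCH/- → run G
t=29: L0/L1/L2 = -/ABCHG/- → run A
t=30: L0/L1/L2 = -/ABCHG/- → run A
t=31: L0/L1/L2 = -/ABCHG/- → run A
t=32: L0/L1/L2 = -/BCHG/- → run B
t=33: L0/L1/L2 = -/BCHG/- → run B
t=34: L0/L1/L2 = -/BCHG/- → run B
t=35: L0/L1/L2 = -/BCHG/- → run B
t=36: L0/L1/L2 = -/CHG/- → run C
t=37: L0/L1/L2 = -/CHG/- → run C
t=38: L0/L1/L2 = -/HG/- → run H
t=39: L0/L1/L2 = -/HG/- → run H
t=40: L0/L1/L2 = -/HG/- → run H
t=41: L0/L1/L2 = -/HG/- → run H
t=42: L0/L1/L2 = -/G/- → run G
t=43: L0/L1/L2 = -/G/- → run G
t=44: (idle)
t=45: (idle)
t=46: (idle)
t=47: (idle)
t=48: (idle)
t=49: (idle)

context switches = 13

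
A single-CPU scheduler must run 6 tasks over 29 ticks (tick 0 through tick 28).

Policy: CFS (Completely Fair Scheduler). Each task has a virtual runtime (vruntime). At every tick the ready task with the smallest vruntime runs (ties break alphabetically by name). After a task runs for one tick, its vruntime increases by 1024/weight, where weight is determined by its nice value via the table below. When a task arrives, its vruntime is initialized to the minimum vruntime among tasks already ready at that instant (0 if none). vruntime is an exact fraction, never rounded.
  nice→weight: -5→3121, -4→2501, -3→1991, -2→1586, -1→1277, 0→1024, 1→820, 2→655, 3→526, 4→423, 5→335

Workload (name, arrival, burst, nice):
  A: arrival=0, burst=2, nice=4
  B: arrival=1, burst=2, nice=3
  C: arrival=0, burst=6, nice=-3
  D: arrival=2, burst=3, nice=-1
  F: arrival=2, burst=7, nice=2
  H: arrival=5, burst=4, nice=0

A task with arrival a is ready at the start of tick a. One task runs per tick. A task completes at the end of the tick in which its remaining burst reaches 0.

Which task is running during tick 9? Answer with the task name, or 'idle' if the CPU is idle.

running at tick 9 = H

t=0: vr[A=0 C=0] → run A
t=1: vr[A=1024/423 B=0 C=0] → run B
t=2: vr[A=1024/423 B=512/263 C=0 D=0 F=0] → run C
t=3: vr[A=1024/423 B=512/263 C=1024/1991 D=0 F=0] → run D
t=4: vr[A=1024/423 B=512/263 C=1024/1991 D=1024/1277 F=0] → run F
t=5: vr[A=1024/423 B=512/263 C=1024/1991 D=1024/1277 F=1024/655 H=1024/1991] → run C
t=6: vr[A=1024/423 B=512/263 C=2048/1991 D=1024/1277 F=1024/655 H=1024/1991] → run H
t=7: vr[A=1024/423 B=512/263 C=2048/1991 D=1024/1277 F=1024/655 H=3015/1991] → run D
t=8: vr[A=1024/423 B=512/263 C=2048/1991 D=2048/1277 F=1024/655 H=3015/1991] → run C
t=9: vr[A=1024/423 B=512/263 C=3072/1991 D=2048/1277 F=1024/655 H=3015/1991] → run H
t=10: vr[A=1024/423 B=512/263 C=3072/1991 D=2048/1277 F=1024/655 H=5006/1991] → run C
t=11: vr[A=1024/423 B=512/263 C=4096/1991 D=2048/1277 F=1024/655 H=5006/1991] → run F
t=12: vr[A=1024/423 B=512/263 C=4096/1991 D=2048/1277 F=2048/655 H=5006/1991] → run D
t=13: vr[A=1024/423 B=512/263 C=4096/1991 F=2048/655 H=5006/1991] → run B
t=14: vr[A=1024/423 C=4096/1991 F=2048/655 H=5006/1991] → run C
t=15: vr[A=1024/423 C=5120/1991 F=2048/655 H=5006/1991] → run A
t=16: vr[C=5120/1991 F=2048/655 H=5006/1991] → run H
t=17: vr[C=5120/1991 F=2048/655 H=6997/1991] → run C
t=18: vr[F=2048/655 H=6997/1991] → run F
t=19: vr[F=3072/655 H=6997/1991] → run H
t=20: vr[F=3072/655] → run F
t=21: vr[F=4096/655] → run F
t=22: vr[F=1024/131] → run F
t=23: vr[F=6144/655] → run F
t=24: (idle)
t=25: (idle)
t=26: (idle)
t=27: (idle)
t=28: (idle)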